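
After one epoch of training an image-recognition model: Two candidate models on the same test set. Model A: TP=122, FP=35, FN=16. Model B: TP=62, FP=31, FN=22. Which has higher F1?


Model A: P=122/157=0.7771, R=122/138=0.8841, F1=2PR/(P+R)=2TP/(2TP+FP+FN)=244/295=0.8271
Model B: P=62/93=0.6667, R=62/84=0.7381, F1=2PR/(P+R)=2TP/(2TP+FP+FN)=124/177=0.7006
0.8271 > 0.7006 → Model A

Model A


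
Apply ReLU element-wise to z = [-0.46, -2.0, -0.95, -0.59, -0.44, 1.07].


ReLU(-0.46) = max(0, -0.46) = 0.0
ReLU(-2.0) = max(0, -2.0) = 0.0
ReLU(-0.95) = max(0, -0.95) = 0.0
ReLU(-0.59) = max(0, -0.59) = 0.0
ReLU(-0.44) = max(0, -0.44) = 0.0
ReLU(1.07) = max(0, 1.07) = 1.07
result = [0.0, 0.0, 0.0, 0.0, 0.0, 1.07]

[0.0, 0.0, 0.0, 0.0, 0.0, 1.07]


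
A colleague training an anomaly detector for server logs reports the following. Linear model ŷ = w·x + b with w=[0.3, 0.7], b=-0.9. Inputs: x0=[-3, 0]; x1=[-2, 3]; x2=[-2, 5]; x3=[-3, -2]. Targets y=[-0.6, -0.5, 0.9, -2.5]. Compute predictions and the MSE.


ŷ0 = (0.3)·(-3) + (0.7)·(0) - 0.9 = -1.8
ŷ1 = (0.3)·(-2) + (0.7)·(3) - 0.9 = 0.6
ŷ2 = (0.3)·(-2) + (0.7)·(5) - 0.9 = 2.0
ŷ3 = (0.3)·(-3) + (0.7)·(-2) - 0.9 = -3.2
errors² = [1.44, 1.21, 1.21, 0.49]
MSE = 4.3500/4 = 1.0875

1.0875


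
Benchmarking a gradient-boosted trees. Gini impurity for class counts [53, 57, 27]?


Probabilities: [53/137, 57/137, 27/137] ≈ [0.3869, 0.4161, 0.1971]
Σpᵢ² = (2809 + 3249 + 729)/137² = 6787/18769
Gini = 1 - Σpᵢ² = 1 - 6787/18769 = 0.6384

0.6384


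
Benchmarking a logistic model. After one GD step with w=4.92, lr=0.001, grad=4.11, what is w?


w_new = w - α·∇
= 4.92 - 0.001·4.11
= 4.92 - 0.00411
= 4.91589

4.91589


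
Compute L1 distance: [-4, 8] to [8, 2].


d = |-4-8| + |8-2|
  = 12 + 6
  = 18

18


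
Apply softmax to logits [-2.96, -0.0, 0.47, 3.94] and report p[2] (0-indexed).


Exponentials: e^-2.96=0.0518, e^-0.0=1, e^0.47=1.6, e^3.94=51.4186
Sum = 54.0704
Softmax = [0.001, 0.0185, 0.0296, 0.951]
p[2] = 1.6/54.0704 = 0.0296

0.0296


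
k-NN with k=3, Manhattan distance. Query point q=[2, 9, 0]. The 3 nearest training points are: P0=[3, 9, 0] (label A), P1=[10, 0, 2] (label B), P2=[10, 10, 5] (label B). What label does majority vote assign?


d(q,P0) = 1  (label A)
d(q,P1) = 19  (label B)
d(q,P2) = 14  (label B)
Votes: A=1, B=2
Majority → B

B


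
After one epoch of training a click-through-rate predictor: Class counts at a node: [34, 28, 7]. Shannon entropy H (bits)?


Probabilities: [34/69, 28/69, 7/69] ≈ [0.4928, 0.4058, 0.1014]
H = -((34/69)·log₂(34/69) + (28/69)·log₂(28/69) + (7/69)·log₂(7/69))
  = 1.366 bits

1.366 bits


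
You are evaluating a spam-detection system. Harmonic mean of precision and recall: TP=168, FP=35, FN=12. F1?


Precision = 168/203 = 0.8276
Recall = 168/180 = 0.9333
F1 = 2·P·R/(P+R) = 2·TP/(2·TP+FP+FN) = 336/(336+35+12) = 336/383 = 0.8773

0.8773


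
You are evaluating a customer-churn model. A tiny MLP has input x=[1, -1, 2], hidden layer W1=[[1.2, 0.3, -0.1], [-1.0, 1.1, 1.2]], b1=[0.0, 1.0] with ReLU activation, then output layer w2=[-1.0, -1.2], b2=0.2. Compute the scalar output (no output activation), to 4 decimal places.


z1[0] = (1.2)·(1) + (0.3)·(-1) + (-0.1)·(2) + 0.0 = 0.7
z1[1] = (-1.0)·(1) + (1.1)·(-1) + (1.2)·(2) + 1.0 = 1.3
h = ReLU(z1) = [0.7, 1.3]
output = (-1.0)·(0.7) + (-1.2)·(1.3) + 0.2 = -2.06

-2.06


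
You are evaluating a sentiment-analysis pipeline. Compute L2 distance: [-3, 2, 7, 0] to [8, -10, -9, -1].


d = √((-3-8)² + (2+ 10)² + (7+ 9)² + (0+ 1)²)
  = √(121 + 144 + 256 + 1)
  = √522 = 22.8473

22.8473


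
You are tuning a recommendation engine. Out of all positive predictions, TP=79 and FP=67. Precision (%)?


Precision = TP/(TP+FP)
= 79/(79+67)
= 79/146 = 54.11%

54.11%


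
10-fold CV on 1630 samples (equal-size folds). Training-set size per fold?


Fold size = 1630/10 = 163
Training per fold = 1630 - 163 = 1467

1467


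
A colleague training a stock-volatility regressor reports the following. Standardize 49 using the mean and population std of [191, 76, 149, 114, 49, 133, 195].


μ = 129.5714, σ = 50.7764
z = (49 - 129.5714)/50.7764 = -1.5868

-1.5868


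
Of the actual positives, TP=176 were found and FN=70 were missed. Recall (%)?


Recall = TP/(TP+FN)
= 176/(176+70)
= 176/246 = 71.54%

71.54%


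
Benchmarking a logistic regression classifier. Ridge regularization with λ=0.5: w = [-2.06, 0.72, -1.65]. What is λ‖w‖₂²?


‖w‖₂² = (-2.06)² + (0.72)² + (-1.65)²
     = 4.2436 + 0.5184 + 2.7225
     = 7.4845
λ·‖w‖₂² = 0.5·7.4845 = 3.74225

3.74225


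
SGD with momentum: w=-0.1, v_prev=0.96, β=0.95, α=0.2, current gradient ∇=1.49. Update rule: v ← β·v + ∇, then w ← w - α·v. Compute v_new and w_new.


v_new = 0.95·0.96 + 1.49 = 0.912 + 1.49 = 2.402
w_new = -0.1 - 0.2·2.402 = -0.1 - 0.4804 = -0.5804

v_new=2.402, w_new=-0.5804


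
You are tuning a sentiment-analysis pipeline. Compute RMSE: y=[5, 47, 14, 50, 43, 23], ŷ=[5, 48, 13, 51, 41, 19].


MSE = 23/6 = 3.8333
RMSE = √(23/6) = 1.9579

1.9579


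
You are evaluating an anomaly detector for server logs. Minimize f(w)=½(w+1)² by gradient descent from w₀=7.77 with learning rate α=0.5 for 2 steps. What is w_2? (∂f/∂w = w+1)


step 1: grad = 7.77+1 = 8.77; w = 7.77 - 0.5·(8.77) = 3.385
step 2: grad = 3.385+1 = 4.385; w = 3.385 - 0.5·(4.385) = 1.1925

1.1925


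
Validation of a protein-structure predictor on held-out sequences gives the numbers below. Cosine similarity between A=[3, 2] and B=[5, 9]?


A·B = 3·5 + 2·9 = 33
‖A‖ = √13 = 3.6056, ‖B‖ = √106 = 10.2956
cos = 33/(√13·√106) = 33/√1378 = 0.889

0.889


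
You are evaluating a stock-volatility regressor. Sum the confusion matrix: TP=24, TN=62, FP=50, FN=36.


Total = TP + TN + FP + FN
= 24 + 62 + 50 + 36
= 172
(Predicted positive: 74, predicted negative: 98)

172


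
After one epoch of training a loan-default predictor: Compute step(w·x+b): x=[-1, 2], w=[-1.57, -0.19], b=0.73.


z = (-1)·(-1.57) + (2)·(-0.19) + 0.73
  = 1.92
step(z) = 1 (z≥0)

1


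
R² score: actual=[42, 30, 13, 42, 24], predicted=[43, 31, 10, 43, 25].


ȳ = 30.2
SS_res = Σ(y-ŷ)² = 13
SS_tot = Σ(y-ȳ)² = 612.8
R² = 1 - SS_res/SS_tot = 1 - 0.0212 = 0.9788

0.9788


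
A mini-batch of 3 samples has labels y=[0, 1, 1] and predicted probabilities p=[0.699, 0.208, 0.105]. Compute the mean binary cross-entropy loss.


L[0] = -ln(1-0.699) = -ln(0.301) = 1.2006
L[1] = -ln(0.208) = 1.5702
L[2] = -ln(0.105) = 2.2538
mean = (1.2006 + 1.5702 + 2.2538)/3 = 1.6749

1.6749


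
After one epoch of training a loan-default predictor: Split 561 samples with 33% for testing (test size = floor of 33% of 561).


Test = ⌊561·33/100⌋ = 185
Train = 561 - 185 = 376

Train: 376, Test: 185


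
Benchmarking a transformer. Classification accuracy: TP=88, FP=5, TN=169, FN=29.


Accuracy = (TP+TN)/(TP+TN+FP+FN)
= (88+169)/(291)
= 257/291 = 88.32%

88.32%


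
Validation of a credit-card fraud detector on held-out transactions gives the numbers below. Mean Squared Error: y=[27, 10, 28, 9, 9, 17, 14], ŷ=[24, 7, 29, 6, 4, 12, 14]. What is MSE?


Squared errors: (27-24)²=9, (10-7)²=9, (28-29)²=1, (9-6)²=9, (9-4)²=25, (17-12)²=25, (14-14)²=0
Sum = 78
MSE = 78/7 = 78/7

78/7


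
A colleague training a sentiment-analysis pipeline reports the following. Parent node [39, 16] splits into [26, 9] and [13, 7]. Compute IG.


Parent = [39, 16], H_parent = 0.8699
H_left = 0.8224 (n=35), H_right = 0.9341 (n=20)
H_children = (35/55)·0.8224 + (20/55)·0.9341 = 0.863
IG = 0.8699 - 0.863 = 0.0069

0.0069


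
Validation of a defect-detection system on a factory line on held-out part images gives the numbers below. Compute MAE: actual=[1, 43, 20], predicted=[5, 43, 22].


Absolute errors: |1-5|=4, |43-43|=0, |20-22|=2
Sum = 6
MAE = 6/3 = 2

2


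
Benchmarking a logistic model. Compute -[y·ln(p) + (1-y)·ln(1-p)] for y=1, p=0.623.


BCE = -[y·ln(p) + (1-y)·ln(1-p)]
= -1·ln(0.623) - 0
= -ln(0.623) = 0.4732

0.4732


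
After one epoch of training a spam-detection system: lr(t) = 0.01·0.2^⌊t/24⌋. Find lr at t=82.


n_drops = ⌊82/24⌋ = 3
lr = 0.01·0.2^3 = 0.01·0.008 = 0.00008

0.00008


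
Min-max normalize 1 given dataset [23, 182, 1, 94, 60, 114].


min=1, max=182
(1-1)/(182-1) = 0/181 = 0.0

0.0


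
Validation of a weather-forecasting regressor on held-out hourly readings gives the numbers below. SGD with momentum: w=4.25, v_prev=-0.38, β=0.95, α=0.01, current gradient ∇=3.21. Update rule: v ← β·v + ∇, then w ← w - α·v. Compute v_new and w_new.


v_new = 0.95·-0.38 + 3.21 = -0.361 + 3.21 = 2.849
w_new = 4.25 - 0.01·2.849 = 4.25 - 0.02849 = 4.22151

v_new=2.849, w_new=4.22151


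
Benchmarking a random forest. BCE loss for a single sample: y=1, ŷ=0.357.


BCE = -[y·ln(p) + (1-y)·ln(1-p)]
= -1·ln(0.357) - 0
= -ln(0.357) = 1.03

1.03


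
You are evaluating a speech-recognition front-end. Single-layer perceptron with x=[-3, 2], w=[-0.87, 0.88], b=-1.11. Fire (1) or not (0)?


z = (-3)·(-0.87) + (2)·(0.88) - 1.11
  = 3.26
step(z) = 1 (z≥0)

1


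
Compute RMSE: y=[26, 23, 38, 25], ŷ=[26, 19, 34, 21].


MSE = 48/4 = 12
RMSE = √(48/4) = 3.4641

3.4641


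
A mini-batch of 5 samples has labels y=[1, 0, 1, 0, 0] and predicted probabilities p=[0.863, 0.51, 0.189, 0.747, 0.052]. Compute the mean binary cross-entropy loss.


L[0] = -ln(0.863) = 0.1473
L[1] = -ln(1-0.51) = -ln(0.49) = 0.7133
L[2] = -ln(0.189) = 1.666
L[3] = -ln(1-0.747) = -ln(0.253) = 1.3744
L[4] = -ln(1-0.052) = -ln(0.948) = 0.0534
mean = (0.1473 + 0.7133 + 1.666 + 1.3744 + 0.0534)/5 = 0.7909

0.7909


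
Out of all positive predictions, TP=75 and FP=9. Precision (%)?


Precision = TP/(TP+FP)
= 75/(75+9)
= 75/84 = 89.29%

89.29%


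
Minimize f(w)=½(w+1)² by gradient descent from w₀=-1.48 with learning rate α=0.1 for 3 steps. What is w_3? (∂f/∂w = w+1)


step 1: grad = -1.48+1 = -0.48; w = -1.48 - 0.1·(-0.48) = -1.432
step 2: grad = -1.432+1 = -0.432; w = -1.432 - 0.1·(-0.432) = -1.3888
step 3: grad = -1.3888+1 = -0.3888; w = -1.3888 - 0.1·(-0.3888) = -1.34992

-1.34992


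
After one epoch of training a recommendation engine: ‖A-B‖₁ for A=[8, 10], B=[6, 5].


d = |8-6| + |10-5|
  = 2 + 5
  = 7

7


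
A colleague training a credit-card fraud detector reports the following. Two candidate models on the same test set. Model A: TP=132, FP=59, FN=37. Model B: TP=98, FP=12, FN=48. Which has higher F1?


Model A: P=132/191=0.6911, R=132/169=0.7811, F1=2PR/(P+R)=2TP/(2TP+FP+FN)=264/360=0.7333
Model B: P=98/110=0.8909, R=98/146=0.6712, F1=2PR/(P+R)=2TP/(2TP+FP+FN)=196/256=0.7656
0.7333 < 0.7656 → Model B

Model B


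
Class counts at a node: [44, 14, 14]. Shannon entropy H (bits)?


Probabilities: [44/72, 14/72, 14/72] ≈ [0.6111, 0.1944, 0.1944]
H = -((44/72)·log₂(44/72) + (14/72)·log₂(14/72) + (14/72)·log₂(14/72))
  = 1.353 bits

1.353 bits


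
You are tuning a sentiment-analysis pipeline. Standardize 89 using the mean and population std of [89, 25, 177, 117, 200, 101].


μ = 118.1667, σ = 57.7131
z = (89 - 118.1667)/57.7131 = -0.5054

-0.5054


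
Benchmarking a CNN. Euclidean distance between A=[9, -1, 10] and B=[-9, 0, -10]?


d = √((9+ 9)² + (-1-0)² + (10+ 10)²)
  = √(324 + 1 + 400)
  = √725 = 26.9258

26.9258


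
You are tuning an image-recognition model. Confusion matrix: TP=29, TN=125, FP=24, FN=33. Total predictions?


Total = TP + TN + FP + FN
= 29 + 125 + 24 + 33
= 211
(Predicted positive: 53, predicted negative: 158)

211


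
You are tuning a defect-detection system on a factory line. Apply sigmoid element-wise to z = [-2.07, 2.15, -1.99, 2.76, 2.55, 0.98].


σ(-2.07) = 1/(1+e^2.07) = 0.112
σ(2.15) = 1/(1+e^-2.15) = 0.8957
σ(-1.99) = 1/(1+e^1.99) = 0.1203
σ(2.76) = 1/(1+e^-2.76) = 0.9405
σ(2.55) = 1/(1+e^-2.55) = 0.9276
σ(0.98) = 1/(1+e^-0.98) = 0.7271
result = [0.112, 0.8957, 0.1203, 0.9405, 0.9276, 0.7271]

[0.112, 0.8957, 0.1203, 0.9405, 0.9276, 0.7271]


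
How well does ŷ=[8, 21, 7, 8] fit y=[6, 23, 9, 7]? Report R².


ȳ = 11.25
SS_res = Σ(y-ŷ)² = 13
SS_tot = Σ(y-ȳ)² = 188.75
R² = 1 - SS_res/SS_tot = 1 - 0.0689 = 0.9311

0.9311


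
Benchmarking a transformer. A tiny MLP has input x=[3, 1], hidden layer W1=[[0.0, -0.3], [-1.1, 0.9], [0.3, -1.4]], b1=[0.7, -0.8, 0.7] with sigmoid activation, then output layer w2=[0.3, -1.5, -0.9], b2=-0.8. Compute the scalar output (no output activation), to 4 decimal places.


z1[0] = (0.0)·(3) + (-0.3)·(1) + 0.7 = 0.4
z1[1] = (-1.1)·(3) + (0.9)·(1) - 0.8 = -3.2
z1[2] = (0.3)·(3) + (-1.4)·(1) + 0.7 = 0.2
h = sigmoid(z1) = [0.5987, 0.0392, 0.5498]
output = (0.3)·(0.5987) + (-1.5)·(0.0392) + (-0.9)·(0.5498) - 0.8 = -1.174

-1.174


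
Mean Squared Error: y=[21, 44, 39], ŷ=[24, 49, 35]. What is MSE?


Squared errors: (21-24)²=9, (44-49)²=25, (39-35)²=16
Sum = 50
MSE = 50/3 = 50/3

50/3


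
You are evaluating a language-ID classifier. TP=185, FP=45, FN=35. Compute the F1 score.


Precision = 185/230 = 0.8043
Recall = 185/220 = 0.8409
F1 = 2·P·R/(P+R) = 2·TP/(2·TP+FP+FN) = 370/(370+45+35) = 370/450 = 0.8222

0.8222


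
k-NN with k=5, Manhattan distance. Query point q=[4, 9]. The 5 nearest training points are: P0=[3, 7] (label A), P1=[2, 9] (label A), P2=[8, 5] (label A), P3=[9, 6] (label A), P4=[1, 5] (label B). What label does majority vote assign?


d(q,P0) = 3  (label A)
d(q,P1) = 2  (label A)
d(q,P2) = 8  (label A)
d(q,P3) = 8  (label A)
d(q,P4) = 7  (label B)
Votes: A=4, B=1
Majority → A

A


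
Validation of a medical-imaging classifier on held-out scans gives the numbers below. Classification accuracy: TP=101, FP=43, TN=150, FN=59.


Accuracy = (TP+TN)/(TP+TN+FP+FN)
= (101+150)/(353)
= 251/353 = 71.1%

71.1%


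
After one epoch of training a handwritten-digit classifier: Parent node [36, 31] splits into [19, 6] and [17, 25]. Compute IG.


Parent = [36, 31], H_parent = 0.996
H_left = 0.795 (n=25), H_right = 0.9737 (n=42)
H_children = (25/67)·0.795 + (42/67)·0.9737 = 0.907
IG = 0.996 - 0.907 = 0.089

0.089


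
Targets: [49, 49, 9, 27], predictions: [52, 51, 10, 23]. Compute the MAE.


Absolute errors: |49-52|=3, |49-51|=2, |9-10|=1, |27-23|=4
Sum = 10
MAE = 10/4 = 5/2

5/2


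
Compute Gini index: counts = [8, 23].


Probabilities: [8/31, 23/31] ≈ [0.2581, 0.7419]
Σpᵢ² = (64 + 529)/31² = 593/961
Gini = 1 - Σpᵢ² = 1 - 593/961 = 0.3829

0.3829


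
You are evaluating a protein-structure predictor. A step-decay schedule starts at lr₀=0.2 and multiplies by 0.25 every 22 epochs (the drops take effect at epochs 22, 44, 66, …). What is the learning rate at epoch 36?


n_drops = ⌊36/22⌋ = 1
lr = 0.2·0.25^1 = 0.2·0.25 = 0.05

0.05


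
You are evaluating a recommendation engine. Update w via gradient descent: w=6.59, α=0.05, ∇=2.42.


w_new = w - α·∇
= 6.59 - 0.05·2.42
= 6.59 - 0.121
= 6.469

6.469


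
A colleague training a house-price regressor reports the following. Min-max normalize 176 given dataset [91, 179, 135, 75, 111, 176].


min=75, max=179
(176-75)/(179-75) = 101/104 = 0.9712

0.9712


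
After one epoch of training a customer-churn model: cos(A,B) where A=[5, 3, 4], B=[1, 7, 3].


A·B = 5·1 + 3·7 + 4·3 = 38
‖A‖ = √50 = 7.0711, ‖B‖ = √59 = 7.6811
cos = 38/(√50·√59) = 38/√2950 = 0.6996

0.6996


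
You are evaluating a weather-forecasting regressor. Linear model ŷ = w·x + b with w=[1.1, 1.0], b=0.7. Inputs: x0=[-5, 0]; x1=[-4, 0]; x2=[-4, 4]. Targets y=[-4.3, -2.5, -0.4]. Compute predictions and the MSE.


ŷ0 = (1.1)·(-5) + (1.0)·(0) + 0.7 = -4.8
ŷ1 = (1.1)·(-4) + (1.0)·(0) + 0.7 = -3.7
ŷ2 = (1.1)·(-4) + (1.0)·(4) + 0.7 = 0.3
errors² = [0.25, 1.44, 0.49]
MSE = 2.1800/3 = 0.7267

0.7267


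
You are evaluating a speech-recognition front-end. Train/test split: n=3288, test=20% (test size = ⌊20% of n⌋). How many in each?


Test = ⌊3288·20/100⌋ = 657
Train = 3288 - 657 = 2631

Train: 2631, Test: 657


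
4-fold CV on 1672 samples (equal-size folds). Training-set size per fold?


Fold size = 1672/4 = 418
Training per fold = 1672 - 418 = 1254

1254


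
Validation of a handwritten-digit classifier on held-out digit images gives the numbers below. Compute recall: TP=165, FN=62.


Recall = TP/(TP+FN)
= 165/(165+62)
= 165/227 = 72.69%

72.69%


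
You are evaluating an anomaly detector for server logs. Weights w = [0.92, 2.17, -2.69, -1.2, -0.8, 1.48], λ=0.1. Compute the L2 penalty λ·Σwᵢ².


‖w‖₂² = (0.92)² + (2.17)² + (-2.69)² + (-1.2)² + (-0.8)² + (1.48)²
     = 0.8464 + 4.7089 + 7.2361 + 1.44 + 0.64 + 2.1904
     = 17.0618
λ·‖w‖₂² = 0.1·17.0618 = 1.70618

1.70618


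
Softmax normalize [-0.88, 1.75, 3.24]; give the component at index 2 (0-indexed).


Exponentials: e^-0.88=0.4148, e^1.75=5.7546, e^3.24=25.5337
Sum = 31.7031
Softmax = [0.0131, 0.1815, 0.8054]
p[2] = 25.5337/31.7031 = 0.8054

0.8054


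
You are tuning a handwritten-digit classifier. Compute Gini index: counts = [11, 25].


Probabilities: [11/36, 25/36] ≈ [0.3056, 0.6944]
Σpᵢ² = (121 + 625)/36² = 746/1296
Gini = 1 - Σpᵢ² = 1 - 746/1296 = 0.4244

0.4244


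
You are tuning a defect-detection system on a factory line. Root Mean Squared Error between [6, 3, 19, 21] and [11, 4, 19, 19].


MSE = 30/4 = 7.5
RMSE = √(30/4) = 2.7386

2.7386


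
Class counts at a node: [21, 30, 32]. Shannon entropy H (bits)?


Probabilities: [21/83, 30/83, 32/83] ≈ [0.253, 0.3614, 0.3855]
H = -((21/83)·log₂(21/83) + (30/83)·log₂(30/83) + (32/83)·log₂(32/83))
  = 1.5624 bits

1.5624 bits


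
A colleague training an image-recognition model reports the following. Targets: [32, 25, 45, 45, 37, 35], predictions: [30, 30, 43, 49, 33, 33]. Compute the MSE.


Squared errors: (32-30)²=4, (25-30)²=25, (45-43)²=4, (45-49)²=16, (37-33)²=16, (35-33)²=4
Sum = 69
MSE = 69/6 = 23/2

23/2


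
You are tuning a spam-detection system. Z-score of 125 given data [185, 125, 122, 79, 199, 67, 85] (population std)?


μ = 123.1429, σ = 48.0191
z = (125 - 123.1429)/48.0191 = 0.0387

0.0387


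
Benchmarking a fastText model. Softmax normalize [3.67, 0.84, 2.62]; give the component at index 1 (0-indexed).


Exponentials: e^3.67=39.2519, e^0.84=2.3164, e^2.62=13.7357
Sum = 55.304
Softmax = [0.7097, 0.0419, 0.2484]
p[1] = 2.3164/55.304 = 0.0419

0.0419


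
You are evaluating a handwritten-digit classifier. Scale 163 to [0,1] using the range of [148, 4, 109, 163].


min=4, max=163
(163-4)/(163-4) = 159/159 = 1.0

1.0


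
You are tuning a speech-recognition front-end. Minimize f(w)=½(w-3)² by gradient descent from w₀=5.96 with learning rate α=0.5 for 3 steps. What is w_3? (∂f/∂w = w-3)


step 1: grad = 5.96-3 = 2.96; w = 5.96 - 0.5·(2.96) = 4.48
step 2: grad = 4.48-3 = 1.48; w = 4.48 - 0.5·(1.48) = 3.74
step 3: grad = 3.74-3 = 0.74; w = 3.74 - 0.5·(0.74) = 3.37

3.37


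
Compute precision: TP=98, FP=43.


Precision = TP/(TP+FP)
= 98/(98+43)
= 98/141 = 69.5%

69.5%


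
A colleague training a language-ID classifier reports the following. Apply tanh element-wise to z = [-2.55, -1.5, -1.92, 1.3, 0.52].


tanh(-2.55) = -0.9879
tanh(-1.5) = -0.9051
tanh(-1.92) = -0.9579
tanh(1.3) = 0.8617
tanh(0.52) = 0.4777
result = [-0.9879, -0.9051, -0.9579, 0.8617, 0.4777]

[-0.9879, -0.9051, -0.9579, 0.8617, 0.4777]


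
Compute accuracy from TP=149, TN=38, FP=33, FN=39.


Accuracy = (TP+TN)/(TP+TN+FP+FN)
= (149+38)/(259)
= 187/259 = 72.2%

72.2%


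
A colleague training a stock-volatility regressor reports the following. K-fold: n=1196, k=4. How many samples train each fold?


Fold size = 1196/4 = 299
Training per fold = 1196 - 299 = 897

897


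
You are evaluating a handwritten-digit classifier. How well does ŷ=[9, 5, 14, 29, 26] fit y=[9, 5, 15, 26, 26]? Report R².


ȳ = 16.2
SS_res = Σ(y-ŷ)² = 10
SS_tot = Σ(y-ȳ)² = 370.8
R² = 1 - SS_res/SS_tot = 1 - 0.027 = 0.973

0.973


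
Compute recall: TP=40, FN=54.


Recall = TP/(TP+FN)
= 40/(40+54)
= 40/94 = 42.55%

42.55%


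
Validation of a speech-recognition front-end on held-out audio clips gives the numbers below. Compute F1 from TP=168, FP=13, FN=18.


Precision = 168/181 = 0.9282
Recall = 168/186 = 0.9032
F1 = 2·P·R/(P+R) = 2·TP/(2·TP+FP+FN) = 336/(336+13+18) = 336/367 = 0.9155

0.9155


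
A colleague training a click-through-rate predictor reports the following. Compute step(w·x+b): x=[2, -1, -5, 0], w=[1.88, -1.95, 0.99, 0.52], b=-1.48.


z = (2)·(1.88) + (-1)·(-1.95) + (-5)·(0.99) + (0)·(0.52) - 1.48
  = -0.72
step(z) = 0 (z<0)

0


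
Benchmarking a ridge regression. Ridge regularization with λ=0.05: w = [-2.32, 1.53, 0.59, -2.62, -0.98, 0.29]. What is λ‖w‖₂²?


‖w‖₂² = (-2.32)² + (1.53)² + (0.59)² + (-2.62)² + (-0.98)² + (0.29)²
     = 5.3824 + 2.3409 + 0.3481 + 6.8644 + 0.9604 + 0.0841
     = 15.9803
λ·‖w‖₂² = 0.05·15.9803 = 0.799015

0.799015


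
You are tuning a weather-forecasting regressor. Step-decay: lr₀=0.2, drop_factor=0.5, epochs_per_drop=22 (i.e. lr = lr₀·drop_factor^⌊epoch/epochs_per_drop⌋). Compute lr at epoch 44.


n_drops = ⌊44/22⌋ = 2
lr = 0.2·0.5^2 = 0.2·0.25 = 0.05

0.05


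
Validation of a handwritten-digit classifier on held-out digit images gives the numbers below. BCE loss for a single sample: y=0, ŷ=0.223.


BCE = -[y·ln(p) + (1-y)·ln(1-p)]
= -0 - 1·ln(1-0.223)
= -ln(0.777) = 0.2523

0.2523


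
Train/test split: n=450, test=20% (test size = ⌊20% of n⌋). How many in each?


Test = ⌊450·20/100⌋ = 90
Train = 450 - 90 = 360

Train: 360, Test: 90


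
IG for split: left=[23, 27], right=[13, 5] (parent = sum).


Parent = [36, 32], H_parent = 0.9975
H_left = 0.9954 (n=50), H_right = 0.8524 (n=18)
H_children = (50/68)·0.9954 + (18/68)·0.8524 = 0.9575
IG = 0.9975 - 0.9575 = 0.04

0.04


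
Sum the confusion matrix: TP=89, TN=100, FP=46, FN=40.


Total = TP + TN + FP + FN
= 89 + 100 + 46 + 40
= 275
(Predicted positive: 135, predicted negative: 140)

275


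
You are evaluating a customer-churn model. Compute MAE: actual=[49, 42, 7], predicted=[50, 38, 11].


Absolute errors: |49-50|=1, |42-38|=4, |7-11|=4
Sum = 9
MAE = 9/3 = 3

3


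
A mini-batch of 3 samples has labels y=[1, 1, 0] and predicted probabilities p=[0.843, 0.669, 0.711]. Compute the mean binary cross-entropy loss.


L[0] = -ln(0.843) = 0.1708
L[1] = -ln(0.669) = 0.402
L[2] = -ln(1-0.711) = -ln(0.289) = 1.2413
mean = (0.1708 + 0.402 + 1.2413)/3 = 0.6047

0.6047


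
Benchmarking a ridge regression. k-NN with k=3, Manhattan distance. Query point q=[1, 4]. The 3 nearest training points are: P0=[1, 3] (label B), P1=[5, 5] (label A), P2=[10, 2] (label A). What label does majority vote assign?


d(q,P0) = 1  (label B)
d(q,P1) = 5  (label A)
d(q,P2) = 11  (label A)
Votes: A=2, B=1
Majority → A

A


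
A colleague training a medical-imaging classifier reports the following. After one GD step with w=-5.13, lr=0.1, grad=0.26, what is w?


w_new = w - α·∇
= -5.13 - 0.1·0.26
= -5.13 - 0.026
= -5.156

-5.156


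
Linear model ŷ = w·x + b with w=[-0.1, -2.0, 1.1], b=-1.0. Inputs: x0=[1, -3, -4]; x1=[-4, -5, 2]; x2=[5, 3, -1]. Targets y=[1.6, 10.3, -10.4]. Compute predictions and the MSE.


ŷ0 = (-0.1)·(1) + (-2.0)·(-3) + (1.1)·(-4) - 1.0 = 0.5
ŷ1 = (-0.1)·(-4) + (-2.0)·(-5) + (1.1)·(2) - 1.0 = 11.6
ŷ2 = (-0.1)·(5) + (-2.0)·(3) + (1.1)·(-1) - 1.0 = -8.6
errors² = [1.21, 1.69, 3.24]
MSE = 6.1400/3 = 2.0467

2.0467


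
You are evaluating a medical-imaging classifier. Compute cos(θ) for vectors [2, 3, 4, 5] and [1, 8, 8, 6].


A·B = 2·1 + 3·8 + 4·8 + 5·6 = 88
‖A‖ = √54 = 7.3485, ‖B‖ = √165 = 12.8452
cos = 88/(√54·√165) = 88/√8910 = 0.9323

0.9323


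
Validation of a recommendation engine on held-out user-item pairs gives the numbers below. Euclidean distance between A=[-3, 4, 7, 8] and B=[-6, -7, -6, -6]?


d = √((-3+ 6)² + (4+ 7)² + (7+ 6)² + (8+ 6)²)
  = √(9 + 121 + 169 + 196)
  = √495 = 22.2486

22.2486


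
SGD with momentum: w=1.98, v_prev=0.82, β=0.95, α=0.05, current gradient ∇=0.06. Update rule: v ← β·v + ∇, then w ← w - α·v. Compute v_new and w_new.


v_new = 0.95·0.82 + 0.06 = 0.779 + 0.06 = 0.839
w_new = 1.98 - 0.05·0.839 = 1.98 - 0.04195 = 1.93805

v_new=0.839, w_new=1.93805


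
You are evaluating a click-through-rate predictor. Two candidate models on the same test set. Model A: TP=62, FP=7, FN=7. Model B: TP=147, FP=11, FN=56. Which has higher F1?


Model A: P=62/69=0.8986, R=62/69=0.8986, F1=2PR/(P+R)=2TP/(2TP+FP+FN)=124/138=0.8986
Model B: P=147/158=0.9304, R=147/203=0.7241, F1=2PR/(P+R)=2TP/(2TP+FP+FN)=294/361=0.8144
0.8986 > 0.8144 → Model A

Model A


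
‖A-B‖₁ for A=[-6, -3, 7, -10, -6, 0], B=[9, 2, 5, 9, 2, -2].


d = |-6-9| + |-3-2| + |7-5| + |-10-9| + |-6-2| + |0+ 2|
  = 15 + 5 + 2 + 19 + 8 + 2
  = 51

51


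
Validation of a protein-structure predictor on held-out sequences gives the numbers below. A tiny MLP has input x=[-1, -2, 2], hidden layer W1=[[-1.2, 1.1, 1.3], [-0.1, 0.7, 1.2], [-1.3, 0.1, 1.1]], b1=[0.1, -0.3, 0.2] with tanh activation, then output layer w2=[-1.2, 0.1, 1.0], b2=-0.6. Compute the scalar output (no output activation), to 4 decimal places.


z1[0] = (-1.2)·(-1) + (1.1)·(-2) + (1.3)·(2) + 0.1 = 1.7
z1[1] = (-0.1)·(-1) + (0.7)·(-2) + (1.2)·(2) - 0.3 = 0.8
z1[2] = (-1.3)·(-1) + (0.1)·(-2) + (1.1)·(2) + 0.2 = 3.5
h = tanh(z1) = [0.9354, 0.664, 0.9982]
output = (-1.2)·(0.9354) + (0.1)·(0.664) + (1.0)·(0.9982) - 0.6 = -0.6579

-0.6579


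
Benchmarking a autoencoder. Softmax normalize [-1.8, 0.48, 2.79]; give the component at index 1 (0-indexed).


Exponentials: e^-1.8=0.1653, e^0.48=1.6161, e^2.79=16.281
Sum = 18.0624
Softmax = [0.0092, 0.0895, 0.9014]
p[1] = 1.6161/18.0624 = 0.0895

0.0895


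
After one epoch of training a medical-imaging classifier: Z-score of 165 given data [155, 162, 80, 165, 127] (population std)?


μ = 137.8, σ = 31.871
z = (165 - 137.8)/31.871 = 0.8534

0.8534


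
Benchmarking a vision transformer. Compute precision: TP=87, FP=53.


Precision = TP/(TP+FP)
= 87/(87+53)
= 87/140 = 62.14%

62.14%


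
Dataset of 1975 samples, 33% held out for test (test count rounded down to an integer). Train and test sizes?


Test = ⌊1975·33/100⌋ = 651
Train = 1975 - 651 = 1324

Train: 1324, Test: 651


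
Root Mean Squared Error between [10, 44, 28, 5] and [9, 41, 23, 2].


MSE = 44/4 = 11
RMSE = √(44/4) = 3.3166

3.3166


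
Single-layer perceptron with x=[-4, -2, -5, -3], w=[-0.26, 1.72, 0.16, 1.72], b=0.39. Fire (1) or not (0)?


z = (-4)·(-0.26) + (-2)·(1.72) + (-5)·(0.16) + (-3)·(1.72) + 0.39
  = -7.97
step(z) = 0 (z<0)

0


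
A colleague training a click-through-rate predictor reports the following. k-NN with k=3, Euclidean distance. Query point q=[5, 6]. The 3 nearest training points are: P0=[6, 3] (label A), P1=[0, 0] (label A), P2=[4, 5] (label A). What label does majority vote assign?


d(q,P0) = 3.1623  (label A)
d(q,P1) = 7.8102  (label A)
d(q,P2) = 1.4142  (label A)
Votes: A=3, B=0
Majority → A

A


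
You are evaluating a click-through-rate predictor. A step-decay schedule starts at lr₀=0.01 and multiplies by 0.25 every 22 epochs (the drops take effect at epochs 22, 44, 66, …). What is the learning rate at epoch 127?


n_drops = ⌊127/22⌋ = 5
lr = 0.01·0.25^5 = 0.01·0.0009765625 = 0.000009765625

0.000009765625


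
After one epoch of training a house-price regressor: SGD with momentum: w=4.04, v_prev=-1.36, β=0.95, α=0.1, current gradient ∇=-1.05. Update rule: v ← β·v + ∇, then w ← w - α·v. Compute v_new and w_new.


v_new = 0.95·-1.36 - 1.05 = -1.292 - 1.05 = -2.342
w_new = 4.04 - 0.1·-2.342 = 4.04 + 0.2342 = 4.2742

v_new=-2.342, w_new=4.2742


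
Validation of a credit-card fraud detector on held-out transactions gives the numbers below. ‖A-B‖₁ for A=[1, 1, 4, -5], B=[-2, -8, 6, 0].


d = |1+ 2| + |1+ 8| + |4-6| + |-5-0|
  = 3 + 9 + 2 + 5
  = 19

19


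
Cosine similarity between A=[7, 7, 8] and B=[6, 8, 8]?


A·B = 7·6 + 7·8 + 8·8 = 162
‖A‖ = √162 = 12.7279, ‖B‖ = √164 = 12.8062
cos = 162/(√162·√164) = 162/√26568 = 0.9939

0.9939


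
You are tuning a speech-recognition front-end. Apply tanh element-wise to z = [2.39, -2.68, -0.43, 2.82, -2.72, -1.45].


tanh(2.39) = 0.9833
tanh(-2.68) = -0.9906
tanh(-0.43) = -0.4053
tanh(2.82) = 0.9929
tanh(-2.72) = -0.9914
tanh(-1.45) = -0.8957
result = [0.9833, -0.9906, -0.4053, 0.9929, -0.9914, -0.8957]

[0.9833, -0.9906, -0.4053, 0.9929, -0.9914, -0.8957]


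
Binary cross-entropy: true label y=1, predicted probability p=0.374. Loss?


BCE = -[y·ln(p) + (1-y)·ln(1-p)]
= -1·ln(0.374) - 0
= -ln(0.374) = 0.9835

0.9835


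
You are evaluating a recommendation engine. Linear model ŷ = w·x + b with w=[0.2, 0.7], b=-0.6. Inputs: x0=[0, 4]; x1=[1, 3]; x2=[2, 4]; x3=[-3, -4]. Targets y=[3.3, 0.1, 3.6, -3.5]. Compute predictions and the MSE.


ŷ0 = (0.2)·(0) + (0.7)·(4) - 0.6 = 2.2
ŷ1 = (0.2)·(1) + (0.7)·(3) - 0.6 = 1.7
ŷ2 = (0.2)·(2) + (0.7)·(4) - 0.6 = 2.6
ŷ3 = (0.2)·(-3) + (0.7)·(-4) - 0.6 = -4.0
errors² = [1.21, 2.56, 1.0, 0.25]
MSE = 5.0200/4 = 1.255

1.255


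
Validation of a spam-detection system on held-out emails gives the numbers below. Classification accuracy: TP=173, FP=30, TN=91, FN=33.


Accuracy = (TP+TN)/(TP+TN+FP+FN)
= (173+91)/(327)
= 264/327 = 80.73%

80.73%


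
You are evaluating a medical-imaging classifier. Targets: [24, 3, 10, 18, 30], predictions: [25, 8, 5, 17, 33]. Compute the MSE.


Squared errors: (24-25)²=1, (3-8)²=25, (10-5)²=25, (18-17)²=1, (30-33)²=9
Sum = 61
MSE = 61/5 = 61/5

61/5


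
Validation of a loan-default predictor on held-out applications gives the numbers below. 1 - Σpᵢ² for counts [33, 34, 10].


Probabilities: [33/77, 34/77, 10/77] ≈ [0.4286, 0.4416, 0.1299]
Σpᵢ² = (1089 + 1156 + 100)/77² = 2345/5929
Gini = 1 - Σpᵢ² = 1 - 2345/5929 = 0.6045

0.6045


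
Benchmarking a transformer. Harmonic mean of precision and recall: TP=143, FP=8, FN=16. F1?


Precision = 143/151 = 0.947
Recall = 143/159 = 0.8994
F1 = 2·P·R/(P+R) = 2·TP/(2·TP+FP+FN) = 286/(286+8+16) = 286/310 = 0.9226

0.9226


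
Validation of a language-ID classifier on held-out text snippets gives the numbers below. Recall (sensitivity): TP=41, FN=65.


Recall = TP/(TP+FN)
= 41/(41+65)
= 41/106 = 38.68%

38.68%


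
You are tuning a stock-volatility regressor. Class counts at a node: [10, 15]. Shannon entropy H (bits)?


Probabilities: [10/25, 15/25] ≈ [0.4, 0.6]
H = -((10/25)·log₂(10/25) + (15/25)·log₂(15/25))
  = 0.971 bits

0.971 bits


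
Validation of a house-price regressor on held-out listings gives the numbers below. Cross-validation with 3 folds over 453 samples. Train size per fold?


Fold size = 453/3 = 151
Training per fold = 453 - 151 = 302

302


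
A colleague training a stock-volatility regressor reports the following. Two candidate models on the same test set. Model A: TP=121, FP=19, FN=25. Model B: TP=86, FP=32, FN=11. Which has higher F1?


Model A: P=121/140=0.8643, R=121/146=0.8288, F1=2PR/(P+R)=2TP/(2TP+FP+FN)=242/286=0.8462
Model B: P=86/118=0.7288, R=86/97=0.8866, F1=2PR/(P+R)=2TP/(2TP+FP+FN)=172/215=0.8
0.8462 > 0.8 → Model A

Model A


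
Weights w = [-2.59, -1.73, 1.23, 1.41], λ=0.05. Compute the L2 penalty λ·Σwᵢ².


‖w‖₂² = (-2.59)² + (-1.73)² + (1.23)² + (1.41)²
     = 6.7081 + 2.9929 + 1.5129 + 1.9881
     = 13.202
λ·‖w‖₂² = 0.05·13.202 = 0.6601

0.6601


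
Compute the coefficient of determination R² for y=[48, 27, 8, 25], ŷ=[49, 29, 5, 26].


ȳ = 27
SS_res = Σ(y-ŷ)² = 15
SS_tot = Σ(y-ȳ)² = 806
R² = 1 - SS_res/SS_tot = 1 - 0.0186 = 0.9814

0.9814


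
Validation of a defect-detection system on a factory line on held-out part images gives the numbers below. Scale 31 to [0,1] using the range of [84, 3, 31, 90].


min=3, max=90
(31-3)/(90-3) = 28/87 = 0.3218

0.3218


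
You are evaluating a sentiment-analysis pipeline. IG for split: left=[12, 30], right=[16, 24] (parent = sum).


Parent = [28, 54], H_parent = 0.9262
H_left = 0.8631 (n=42), H_right = 0.971 (n=40)
H_children = (42/82)·0.8631 + (40/82)·0.971 = 0.9157
IG = 0.9262 - 0.9157 = 0.0105

0.0105


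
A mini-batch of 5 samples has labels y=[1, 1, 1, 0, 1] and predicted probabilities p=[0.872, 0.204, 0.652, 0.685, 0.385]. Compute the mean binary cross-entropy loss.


L[0] = -ln(0.872) = 0.137
L[1] = -ln(0.204) = 1.5896
L[2] = -ln(0.652) = 0.4277
L[3] = -ln(1-0.685) = -ln(0.315) = 1.1552
L[4] = -ln(0.385) = 0.9545
mean = (0.137 + 1.5896 + 0.4277 + 1.1552 + 0.9545)/5 = 0.8528

0.8528


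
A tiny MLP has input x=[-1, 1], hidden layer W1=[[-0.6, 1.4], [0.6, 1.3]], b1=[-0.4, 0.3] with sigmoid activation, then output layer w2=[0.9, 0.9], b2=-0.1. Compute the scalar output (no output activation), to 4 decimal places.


z1[0] = (-0.6)·(-1) + (1.4)·(1) - 0.4 = 1.6
z1[1] = (0.6)·(-1) + (1.3)·(1) + 0.3 = 1.0
h = sigmoid(z1) = [0.832, 0.7311]
output = (0.9)·(0.832) + (0.9)·(0.7311) - 0.1 = 1.3068

1.3068


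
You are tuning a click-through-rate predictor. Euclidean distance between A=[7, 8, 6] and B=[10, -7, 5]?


d = √((7-10)² + (8+ 7)² + (6-5)²)
  = √(9 + 225 + 1)
  = √235 = 15.3297

15.3297


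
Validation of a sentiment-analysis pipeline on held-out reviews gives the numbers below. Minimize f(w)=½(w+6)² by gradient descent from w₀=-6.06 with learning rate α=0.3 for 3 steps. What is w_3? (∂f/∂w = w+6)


step 1: grad = -6.06+6 = -0.06; w = -6.06 - 0.3·(-0.06) = -6.042
step 2: grad = -6.042+6 = -0.042; w = -6.042 - 0.3·(-0.042) = -6.0294
step 3: grad = -6.0294+6 = -0.0294; w = -6.0294 - 0.3·(-0.0294) = -6.02058

-6.02058


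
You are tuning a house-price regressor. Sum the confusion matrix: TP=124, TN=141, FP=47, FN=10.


Total = TP + TN + FP + FN
= 124 + 141 + 47 + 10
= 322
(Predicted positive: 171, predicted negative: 151)

322


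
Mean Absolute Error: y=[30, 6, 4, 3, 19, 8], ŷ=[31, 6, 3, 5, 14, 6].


Absolute errors: |30-31|=1, |6-6|=0, |4-3|=1, |3-5|=2, |19-14|=5, |8-6|=2
Sum = 11
MAE = 11/6 = 11/6

11/6


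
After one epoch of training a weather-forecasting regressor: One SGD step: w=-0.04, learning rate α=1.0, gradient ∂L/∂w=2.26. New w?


w_new = w - α·∇
= -0.04 - 1.0·2.26
= -0.04 - 2.26
= -2.3

-2.3


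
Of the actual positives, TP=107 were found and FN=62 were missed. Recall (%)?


Recall = TP/(TP+FN)
= 107/(107+62)
= 107/169 = 63.31%

63.31%


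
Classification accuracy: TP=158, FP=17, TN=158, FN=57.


Accuracy = (TP+TN)/(TP+TN+FP+FN)
= (158+158)/(390)
= 316/390 = 81.03%

81.03%


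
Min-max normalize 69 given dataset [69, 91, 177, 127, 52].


min=52, max=177
(69-52)/(177-52) = 17/125 = 0.136

0.136


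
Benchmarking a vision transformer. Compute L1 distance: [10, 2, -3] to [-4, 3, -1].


d = |10+ 4| + |2-3| + |-3+ 1|
  = 14 + 1 + 2
  = 17

17


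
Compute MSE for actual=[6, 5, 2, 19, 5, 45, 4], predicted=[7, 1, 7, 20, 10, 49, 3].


Squared errors: (6-7)²=1, (5-1)²=16, (2-7)²=25, (19-20)²=1, (5-10)²=25, (45-49)²=16, (4-3)²=1
Sum = 85
MSE = 85/7 = 85/7

85/7


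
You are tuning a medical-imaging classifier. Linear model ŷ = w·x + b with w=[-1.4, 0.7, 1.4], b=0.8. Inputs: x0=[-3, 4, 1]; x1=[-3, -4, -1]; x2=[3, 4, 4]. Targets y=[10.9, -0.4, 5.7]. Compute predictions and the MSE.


ŷ0 = (-1.4)·(-3) + (0.7)·(4) + (1.4)·(1) + 0.8 = 9.2
ŷ1 = (-1.4)·(-3) + (0.7)·(-4) + (1.4)·(-1) + 0.8 = 0.8
ŷ2 = (-1.4)·(3) + (0.7)·(4) + (1.4)·(4) + 0.8 = 5.0
errors² = [2.89, 1.44, 0.49]
MSE = 4.8200/3 = 1.6067

1.6067


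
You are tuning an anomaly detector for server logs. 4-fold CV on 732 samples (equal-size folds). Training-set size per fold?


Fold size = 732/4 = 183
Training per fold = 732 - 183 = 549

549


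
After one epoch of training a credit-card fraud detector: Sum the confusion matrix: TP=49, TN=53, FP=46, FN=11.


Total = TP + TN + FP + FN
= 49 + 53 + 46 + 11
= 159
(Predicted positive: 95, predicted negative: 64)

159


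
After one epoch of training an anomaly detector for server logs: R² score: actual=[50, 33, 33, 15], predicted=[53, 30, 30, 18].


ȳ = 32.75
SS_res = Σ(y-ŷ)² = 36
SS_tot = Σ(y-ȳ)² = 612.75
R² = 1 - SS_res/SS_tot = 1 - 0.0588 = 0.9412

0.9412


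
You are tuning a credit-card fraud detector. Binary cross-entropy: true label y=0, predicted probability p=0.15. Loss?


BCE = -[y·ln(p) + (1-y)·ln(1-p)]
= -0 - 1·ln(1-0.15)
= -ln(0.85) = 0.1625

0.1625


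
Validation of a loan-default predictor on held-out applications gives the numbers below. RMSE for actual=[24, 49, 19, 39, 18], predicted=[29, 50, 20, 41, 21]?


MSE = 40/5 = 8
RMSE = √(40/5) = 2.8284

2.8284


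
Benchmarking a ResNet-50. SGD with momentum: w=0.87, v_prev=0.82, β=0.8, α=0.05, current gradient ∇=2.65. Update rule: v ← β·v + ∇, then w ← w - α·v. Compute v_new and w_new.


v_new = 0.8·0.82 + 2.65 = 0.656 + 2.65 = 3.306
w_new = 0.87 - 0.05·3.306 = 0.87 - 0.1653 = 0.7047

v_new=3.306, w_new=0.7047


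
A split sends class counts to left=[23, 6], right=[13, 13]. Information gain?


Parent = [36, 19], H_parent = 0.9299
H_left = 0.7355 (n=29), H_right = 1 (n=26)
H_children = (29/55)·0.7355 + (26/55)·1 = 0.8605
IG = 0.9299 - 0.8605 = 0.0694

0.0694


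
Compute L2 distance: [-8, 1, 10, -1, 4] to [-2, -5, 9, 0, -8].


d = √((-8+ 2)² + (1+ 5)² + (10-9)² + (-1-0)² + (4+ 8)²)
  = √(36 + 36 + 1 + 1 + 144)
  = √218 = 14.7648

14.7648


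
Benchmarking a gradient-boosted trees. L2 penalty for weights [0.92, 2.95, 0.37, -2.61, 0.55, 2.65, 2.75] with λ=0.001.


‖w‖₂² = (0.92)² + (2.95)² + (0.37)² + (-2.61)² + (0.55)² + (2.65)² + (2.75)²
     = 0.8464 + 8.7025 + 0.1369 + 6.8121 + 0.3025 + 7.0225 + 7.5625
     = 31.3854
λ·‖w‖₂² = 0.001·31.3854 = 0.031385

0.031385


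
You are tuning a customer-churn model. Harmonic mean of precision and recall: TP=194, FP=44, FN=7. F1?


Precision = 194/238 = 0.8151
Recall = 194/201 = 0.9652
F1 = 2·P·R/(P+R) = 2·TP/(2·TP+FP+FN) = 388/(388+44+7) = 388/439 = 0.8838

0.8838


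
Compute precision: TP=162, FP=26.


Precision = TP/(TP+FP)
= 162/(162+26)
= 162/188 = 86.17%

86.17%


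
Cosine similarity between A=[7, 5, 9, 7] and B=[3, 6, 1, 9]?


A·B = 7·3 + 5·6 + 9·1 + 7·9 = 123
‖A‖ = √204 = 14.2829, ‖B‖ = √127 = 11.2694
cos = 123/(√204·√127) = 123/√25908 = 0.7642

0.7642


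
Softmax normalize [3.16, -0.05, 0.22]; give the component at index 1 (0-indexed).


Exponentials: e^3.16=23.5706, e^-0.05=0.9512, e^0.22=1.2461
Sum = 25.7679
Softmax = [0.9147, 0.0369, 0.0484]
p[1] = 0.9512/25.7679 = 0.0369

0.0369


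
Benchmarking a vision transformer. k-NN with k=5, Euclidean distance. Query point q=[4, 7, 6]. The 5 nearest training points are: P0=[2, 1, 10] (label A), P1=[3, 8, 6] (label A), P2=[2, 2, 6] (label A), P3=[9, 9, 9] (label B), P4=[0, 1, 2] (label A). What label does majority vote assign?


d(q,P0) = 7.4833  (label A)
d(q,P1) = 1.4142  (label A)
d(q,P2) = 5.3852  (label A)
d(q,P3) = 6.1644  (label B)
d(q,P4) = 8.2462  (label A)
Votes: A=4, B=1
Majority → A

A
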